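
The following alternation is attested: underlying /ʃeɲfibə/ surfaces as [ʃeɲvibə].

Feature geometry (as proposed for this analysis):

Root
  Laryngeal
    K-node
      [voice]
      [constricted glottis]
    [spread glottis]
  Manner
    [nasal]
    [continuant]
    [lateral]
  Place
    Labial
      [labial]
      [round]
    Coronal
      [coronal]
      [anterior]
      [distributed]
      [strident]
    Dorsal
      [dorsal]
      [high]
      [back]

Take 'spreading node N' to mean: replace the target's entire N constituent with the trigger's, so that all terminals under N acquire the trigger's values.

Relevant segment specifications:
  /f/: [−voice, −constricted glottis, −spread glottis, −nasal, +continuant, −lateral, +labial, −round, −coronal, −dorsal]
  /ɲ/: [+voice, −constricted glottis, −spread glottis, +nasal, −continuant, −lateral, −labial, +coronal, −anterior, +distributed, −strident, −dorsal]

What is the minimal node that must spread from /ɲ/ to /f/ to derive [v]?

Comparing /f/ with its surface form [v], the only feature that changes is [voice].
With a single altered terminal, the smallest constituent that could spread is that terminal — [voice].
Features on which the two segments disagree outside [voice], such as [coronal], [labial], are unchanged — nothing dominating them spread, and [voice] is the minimal sufficient constituent.

[voice]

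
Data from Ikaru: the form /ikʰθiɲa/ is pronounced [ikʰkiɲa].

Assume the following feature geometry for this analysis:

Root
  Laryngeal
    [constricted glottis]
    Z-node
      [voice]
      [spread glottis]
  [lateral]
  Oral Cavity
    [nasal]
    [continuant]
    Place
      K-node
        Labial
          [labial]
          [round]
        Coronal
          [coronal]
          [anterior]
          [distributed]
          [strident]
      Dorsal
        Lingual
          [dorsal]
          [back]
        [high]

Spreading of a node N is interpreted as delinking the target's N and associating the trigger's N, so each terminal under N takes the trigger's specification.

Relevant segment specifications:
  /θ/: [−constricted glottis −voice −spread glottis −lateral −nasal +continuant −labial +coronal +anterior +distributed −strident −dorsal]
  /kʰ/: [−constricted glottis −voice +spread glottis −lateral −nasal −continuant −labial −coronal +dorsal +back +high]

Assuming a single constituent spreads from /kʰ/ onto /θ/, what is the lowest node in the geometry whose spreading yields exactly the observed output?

The alternation /θ/ → [k] changes [continuant], [coronal], [anterior], [distributed], [strident], [dorsal], [high], [back] and nothing else.
Tracing each changed feature up the tree, the paths first meet at Oral Cavity; any lower node misses at least one of them.
If Oral Cavity spreads, every terminal under it takes /kʰ/'s value, producing [k] as observed.
[spread glottis] — on which /kʰ/ differs from /θ/ — is unchanged, so Root cannot have spread; the constituent is no larger than Oral Cavity.

Oral Cavity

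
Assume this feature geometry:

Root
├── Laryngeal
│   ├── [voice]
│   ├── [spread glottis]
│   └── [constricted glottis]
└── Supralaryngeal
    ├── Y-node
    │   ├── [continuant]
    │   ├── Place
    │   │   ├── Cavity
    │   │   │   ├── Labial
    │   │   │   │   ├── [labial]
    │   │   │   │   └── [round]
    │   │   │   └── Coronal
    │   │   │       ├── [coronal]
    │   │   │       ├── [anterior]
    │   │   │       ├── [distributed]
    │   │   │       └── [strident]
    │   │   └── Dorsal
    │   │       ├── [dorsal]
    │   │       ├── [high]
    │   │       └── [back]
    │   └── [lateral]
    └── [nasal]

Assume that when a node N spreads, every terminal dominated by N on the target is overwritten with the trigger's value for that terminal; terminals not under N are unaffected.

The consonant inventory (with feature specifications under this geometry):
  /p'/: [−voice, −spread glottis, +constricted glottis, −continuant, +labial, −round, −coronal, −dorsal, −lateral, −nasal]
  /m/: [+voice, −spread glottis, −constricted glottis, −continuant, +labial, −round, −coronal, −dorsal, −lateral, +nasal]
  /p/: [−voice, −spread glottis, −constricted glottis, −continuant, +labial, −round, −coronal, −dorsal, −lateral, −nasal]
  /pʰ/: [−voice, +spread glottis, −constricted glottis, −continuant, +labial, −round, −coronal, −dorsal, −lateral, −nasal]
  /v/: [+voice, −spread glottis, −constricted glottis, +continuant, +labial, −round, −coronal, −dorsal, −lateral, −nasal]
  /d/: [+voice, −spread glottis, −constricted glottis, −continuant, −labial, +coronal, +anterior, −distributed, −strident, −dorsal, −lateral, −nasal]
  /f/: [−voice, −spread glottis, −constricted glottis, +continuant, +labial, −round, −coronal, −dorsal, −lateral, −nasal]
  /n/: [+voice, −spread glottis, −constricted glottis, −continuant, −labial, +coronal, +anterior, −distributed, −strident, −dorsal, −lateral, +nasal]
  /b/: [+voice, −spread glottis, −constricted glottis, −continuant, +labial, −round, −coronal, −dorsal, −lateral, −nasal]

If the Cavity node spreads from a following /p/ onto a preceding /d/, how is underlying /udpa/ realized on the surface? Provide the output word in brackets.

The Cavity node dominates the terminals [labial], [round], [coronal], [anterior], [distributed], [strident].
The target acquires /p/'s values for everything under Cavity — [+labial], [−round], [−coronal] — while keeping its own [voice], [spread glottis], [constricted glottis], ….
Among the inventory, only /b/ has exactly this specification, giving the surface form [ubpa].

[ubpa]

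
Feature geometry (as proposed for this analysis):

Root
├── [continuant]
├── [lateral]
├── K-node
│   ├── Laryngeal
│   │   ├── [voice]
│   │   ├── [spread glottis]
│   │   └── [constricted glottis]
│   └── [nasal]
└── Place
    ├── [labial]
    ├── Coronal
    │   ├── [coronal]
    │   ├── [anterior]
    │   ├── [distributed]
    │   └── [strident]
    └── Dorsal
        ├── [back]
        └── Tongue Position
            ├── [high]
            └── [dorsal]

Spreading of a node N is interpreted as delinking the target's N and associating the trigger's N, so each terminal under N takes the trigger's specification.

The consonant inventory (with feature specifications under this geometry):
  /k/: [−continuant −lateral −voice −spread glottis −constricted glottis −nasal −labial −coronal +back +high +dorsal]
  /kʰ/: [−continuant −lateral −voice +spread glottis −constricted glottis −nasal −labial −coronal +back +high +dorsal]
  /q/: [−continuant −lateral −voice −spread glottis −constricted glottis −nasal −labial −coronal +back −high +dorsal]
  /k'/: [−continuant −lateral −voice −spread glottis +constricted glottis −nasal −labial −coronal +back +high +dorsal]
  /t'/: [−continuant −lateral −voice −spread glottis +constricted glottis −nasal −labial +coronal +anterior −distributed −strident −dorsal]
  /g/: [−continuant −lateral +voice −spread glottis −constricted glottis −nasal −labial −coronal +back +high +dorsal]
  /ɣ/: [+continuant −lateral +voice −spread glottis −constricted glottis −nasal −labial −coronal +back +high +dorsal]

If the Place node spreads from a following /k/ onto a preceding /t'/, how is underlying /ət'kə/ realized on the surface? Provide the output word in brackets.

The Place node dominates the terminals [labial], [coronal], [anterior], [distributed], [strident], [back], [high], [dorsal].
After delinking /t'/'s Place and linking /k/'s, the affected terminals become [−labial], [−coronal], [+back], [+high], [+dorsal]; [continuant], [lateral], [voice], … (outside Place) are retained from /t'/.
The resulting bundle matches /k'/ in the inventory; substituting it for /t'/ gives [ək'kə].

[ək'kə]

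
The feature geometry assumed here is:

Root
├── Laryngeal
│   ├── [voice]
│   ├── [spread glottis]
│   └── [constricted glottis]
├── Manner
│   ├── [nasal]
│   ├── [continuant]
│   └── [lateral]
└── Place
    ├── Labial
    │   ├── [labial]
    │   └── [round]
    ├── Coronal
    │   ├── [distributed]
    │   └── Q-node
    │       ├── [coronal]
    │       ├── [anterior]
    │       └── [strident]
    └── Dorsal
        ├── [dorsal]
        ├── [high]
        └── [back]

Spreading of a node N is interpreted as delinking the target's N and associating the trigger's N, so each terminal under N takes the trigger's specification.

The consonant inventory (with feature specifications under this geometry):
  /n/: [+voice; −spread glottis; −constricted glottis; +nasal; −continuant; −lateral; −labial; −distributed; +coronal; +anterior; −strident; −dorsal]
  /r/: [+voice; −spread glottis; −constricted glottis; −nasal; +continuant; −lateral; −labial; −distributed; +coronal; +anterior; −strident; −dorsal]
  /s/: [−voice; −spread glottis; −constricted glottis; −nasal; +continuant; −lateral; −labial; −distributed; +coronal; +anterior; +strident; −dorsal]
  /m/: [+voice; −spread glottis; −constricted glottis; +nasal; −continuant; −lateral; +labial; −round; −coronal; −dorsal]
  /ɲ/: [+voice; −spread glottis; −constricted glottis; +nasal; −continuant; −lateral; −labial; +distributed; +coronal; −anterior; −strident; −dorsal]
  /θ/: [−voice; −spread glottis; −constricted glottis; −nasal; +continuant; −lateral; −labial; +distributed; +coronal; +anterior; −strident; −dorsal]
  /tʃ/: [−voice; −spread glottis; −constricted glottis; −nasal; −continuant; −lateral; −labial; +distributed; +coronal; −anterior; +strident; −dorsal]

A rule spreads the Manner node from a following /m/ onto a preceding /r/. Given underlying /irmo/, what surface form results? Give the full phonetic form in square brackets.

Manner immediately or transitively dominates [nasal], [continuant], [lateral].
The target acquires /m/'s values for everything under Manner — [+nasal], [−continuant], [−lateral] — while keeping its own [voice], [spread glottis], [constricted glottis], ….
Among the inventory, only /n/ has exactly this specification, giving the surface form [inmo].

[inmo]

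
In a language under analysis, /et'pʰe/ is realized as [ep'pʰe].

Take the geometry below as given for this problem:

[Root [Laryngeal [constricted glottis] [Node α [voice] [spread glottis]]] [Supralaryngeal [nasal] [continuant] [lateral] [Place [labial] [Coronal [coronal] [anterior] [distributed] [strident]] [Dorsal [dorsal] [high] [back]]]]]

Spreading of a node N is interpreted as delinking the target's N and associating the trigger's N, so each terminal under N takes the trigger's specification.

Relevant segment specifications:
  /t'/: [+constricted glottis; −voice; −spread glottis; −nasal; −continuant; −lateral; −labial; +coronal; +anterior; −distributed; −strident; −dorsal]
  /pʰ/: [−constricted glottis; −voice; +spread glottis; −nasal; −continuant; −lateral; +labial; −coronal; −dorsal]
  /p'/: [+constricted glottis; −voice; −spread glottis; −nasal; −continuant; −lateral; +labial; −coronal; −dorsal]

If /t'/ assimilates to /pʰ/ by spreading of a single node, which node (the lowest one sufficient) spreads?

Feature comparison: [labial], [coronal], [anterior], [distributed], [strident] differ between /t'/ and [p']; the remaining terminals match.
In this geometry the lowest node dominating all of them is Place: every daughter of Place dominates only a proper subset, so no lower node suffices.
Spreading Place from /pʰ/ overwrites each of those terminals with /pʰ/'s values, yielding exactly [p'].
[constricted glottis], [spread glottis] stay as in /t'/ although /pʰ/ differs there, so no node dominating them spread; among the remaining candidates Place is the lowest that derives the output.

Place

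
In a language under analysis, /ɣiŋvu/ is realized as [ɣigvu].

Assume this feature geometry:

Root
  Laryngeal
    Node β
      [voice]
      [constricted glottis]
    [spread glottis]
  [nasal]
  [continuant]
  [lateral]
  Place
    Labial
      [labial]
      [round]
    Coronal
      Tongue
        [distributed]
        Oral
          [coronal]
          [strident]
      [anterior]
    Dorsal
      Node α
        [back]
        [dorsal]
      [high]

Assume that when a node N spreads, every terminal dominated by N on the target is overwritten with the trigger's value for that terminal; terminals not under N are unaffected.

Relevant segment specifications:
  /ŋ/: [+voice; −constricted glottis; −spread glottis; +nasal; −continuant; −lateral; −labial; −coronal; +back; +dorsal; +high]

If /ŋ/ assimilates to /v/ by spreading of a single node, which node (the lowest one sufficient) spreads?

[nasal]

The alternation /ŋ/ → [g] changes [nasal] and nothing else.
With a single altered terminal, the smallest constituent that could spread is that terminal — [nasal].
Had Root spread, [continuant], [dorsal] would have taken /v/'s values; they stay as in /ŋ/, confirming the spreading constituent is exactly [nasal].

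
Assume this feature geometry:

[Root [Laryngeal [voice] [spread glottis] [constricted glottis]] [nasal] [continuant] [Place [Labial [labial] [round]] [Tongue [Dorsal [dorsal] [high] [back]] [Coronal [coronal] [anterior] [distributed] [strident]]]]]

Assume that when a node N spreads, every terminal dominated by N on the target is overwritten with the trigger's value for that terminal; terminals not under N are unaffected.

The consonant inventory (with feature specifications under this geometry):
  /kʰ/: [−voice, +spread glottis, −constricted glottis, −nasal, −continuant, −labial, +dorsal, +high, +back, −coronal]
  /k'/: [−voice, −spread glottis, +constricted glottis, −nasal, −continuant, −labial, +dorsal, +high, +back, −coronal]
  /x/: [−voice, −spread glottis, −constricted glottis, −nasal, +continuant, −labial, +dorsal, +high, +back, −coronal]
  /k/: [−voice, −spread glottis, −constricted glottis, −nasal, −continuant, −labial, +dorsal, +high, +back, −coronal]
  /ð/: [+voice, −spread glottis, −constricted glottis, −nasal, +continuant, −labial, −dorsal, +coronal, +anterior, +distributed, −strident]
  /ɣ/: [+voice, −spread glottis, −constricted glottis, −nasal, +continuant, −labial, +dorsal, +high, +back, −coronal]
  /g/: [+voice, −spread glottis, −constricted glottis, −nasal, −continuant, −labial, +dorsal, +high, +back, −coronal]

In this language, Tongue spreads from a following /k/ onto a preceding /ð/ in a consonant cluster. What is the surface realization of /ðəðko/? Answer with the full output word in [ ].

The Tongue node dominates the terminals [dorsal], [high], [back], [coronal], [anterior], [distributed], [strident].
After delinking /ð/'s Tongue and linking /k/'s, the affected terminals become [+dorsal], [+high], [+back], [−coronal]; [voice], [spread glottis], [constricted glottis], … (outside Tongue) are retained from /ð/.
This feature bundle is that of [ɣ], so /ðəðko/ surfaces as [ðəɣko].

[ðəɣko]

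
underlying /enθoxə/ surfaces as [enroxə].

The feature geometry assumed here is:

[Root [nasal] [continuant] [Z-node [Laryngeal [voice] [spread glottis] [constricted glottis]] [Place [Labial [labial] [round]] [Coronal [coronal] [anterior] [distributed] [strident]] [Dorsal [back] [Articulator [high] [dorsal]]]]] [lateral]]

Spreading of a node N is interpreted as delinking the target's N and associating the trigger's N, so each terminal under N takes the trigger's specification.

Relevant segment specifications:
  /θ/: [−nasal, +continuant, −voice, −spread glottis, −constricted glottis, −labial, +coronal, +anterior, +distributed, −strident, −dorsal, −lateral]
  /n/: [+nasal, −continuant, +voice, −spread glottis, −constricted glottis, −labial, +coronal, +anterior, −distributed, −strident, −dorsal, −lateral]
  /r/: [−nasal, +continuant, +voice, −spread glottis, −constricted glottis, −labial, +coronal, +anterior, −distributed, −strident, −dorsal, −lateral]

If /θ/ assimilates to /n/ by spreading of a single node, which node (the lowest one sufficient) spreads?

/θ/ and [r] differ in [voice], [distributed]; every other specified feature is identical.
Tracing each changed feature up the tree, the paths first meet at Z-node; any lower node misses at least one of them.
If Z-node spreads, every terminal under it takes /n/'s value, producing [r] as observed.
[nasal], [continuant] — on which /n/ differs from /θ/ — are unchanged, so Root cannot have spread; the constituent is no larger than Z-node.

Z-node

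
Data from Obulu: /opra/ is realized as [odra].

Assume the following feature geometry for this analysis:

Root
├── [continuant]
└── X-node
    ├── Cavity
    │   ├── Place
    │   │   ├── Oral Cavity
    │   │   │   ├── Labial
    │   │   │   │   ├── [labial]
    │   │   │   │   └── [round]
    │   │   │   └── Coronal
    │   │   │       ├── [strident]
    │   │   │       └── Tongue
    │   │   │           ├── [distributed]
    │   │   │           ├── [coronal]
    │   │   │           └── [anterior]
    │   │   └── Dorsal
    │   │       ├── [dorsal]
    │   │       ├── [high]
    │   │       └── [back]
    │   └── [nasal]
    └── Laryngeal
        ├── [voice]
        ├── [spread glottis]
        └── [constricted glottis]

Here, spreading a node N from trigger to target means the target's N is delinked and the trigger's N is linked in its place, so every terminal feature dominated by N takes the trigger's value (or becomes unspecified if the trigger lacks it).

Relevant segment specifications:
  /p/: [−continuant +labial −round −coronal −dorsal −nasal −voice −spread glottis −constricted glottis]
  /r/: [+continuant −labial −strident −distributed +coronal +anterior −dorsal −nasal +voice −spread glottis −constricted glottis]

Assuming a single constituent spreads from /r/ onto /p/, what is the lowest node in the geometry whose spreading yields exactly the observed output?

/p/ and [d] differ in [voice], [labial], [round], [coronal], [anterior], [distributed], [strident]; every other specified feature is identical.
Tracing each changed feature up the tree, the paths first meet at X-node; any lower node misses at least one of them.
Spreading X-node from /r/ overwrites each of those terminals with /r/'s values, yielding exactly [d].
Since [continuant] is preserved even though /r/ disagrees there, no node above X-node spread.

X-node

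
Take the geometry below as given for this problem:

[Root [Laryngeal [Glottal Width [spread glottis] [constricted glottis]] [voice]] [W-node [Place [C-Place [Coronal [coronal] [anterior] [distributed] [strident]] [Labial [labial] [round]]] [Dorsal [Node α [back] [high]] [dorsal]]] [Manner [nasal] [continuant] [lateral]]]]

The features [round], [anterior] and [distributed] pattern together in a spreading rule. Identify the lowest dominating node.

[round]: Root ▹ W-node ▹ Place ▹ C-Place ▹ Labial ▹ [round].
[anterior]: Root ▹ W-node ▹ Place ▹ C-Place ▹ Coronal ▹ [anterior].
[distributed]: Root ▹ W-node ▹ Place ▹ C-Place ▹ Coronal ▹ [distributed].
The lowest node appearing on every path is C-Place; each proper daughter of C-Place fails to dominate at least one of the listed features.

C-Place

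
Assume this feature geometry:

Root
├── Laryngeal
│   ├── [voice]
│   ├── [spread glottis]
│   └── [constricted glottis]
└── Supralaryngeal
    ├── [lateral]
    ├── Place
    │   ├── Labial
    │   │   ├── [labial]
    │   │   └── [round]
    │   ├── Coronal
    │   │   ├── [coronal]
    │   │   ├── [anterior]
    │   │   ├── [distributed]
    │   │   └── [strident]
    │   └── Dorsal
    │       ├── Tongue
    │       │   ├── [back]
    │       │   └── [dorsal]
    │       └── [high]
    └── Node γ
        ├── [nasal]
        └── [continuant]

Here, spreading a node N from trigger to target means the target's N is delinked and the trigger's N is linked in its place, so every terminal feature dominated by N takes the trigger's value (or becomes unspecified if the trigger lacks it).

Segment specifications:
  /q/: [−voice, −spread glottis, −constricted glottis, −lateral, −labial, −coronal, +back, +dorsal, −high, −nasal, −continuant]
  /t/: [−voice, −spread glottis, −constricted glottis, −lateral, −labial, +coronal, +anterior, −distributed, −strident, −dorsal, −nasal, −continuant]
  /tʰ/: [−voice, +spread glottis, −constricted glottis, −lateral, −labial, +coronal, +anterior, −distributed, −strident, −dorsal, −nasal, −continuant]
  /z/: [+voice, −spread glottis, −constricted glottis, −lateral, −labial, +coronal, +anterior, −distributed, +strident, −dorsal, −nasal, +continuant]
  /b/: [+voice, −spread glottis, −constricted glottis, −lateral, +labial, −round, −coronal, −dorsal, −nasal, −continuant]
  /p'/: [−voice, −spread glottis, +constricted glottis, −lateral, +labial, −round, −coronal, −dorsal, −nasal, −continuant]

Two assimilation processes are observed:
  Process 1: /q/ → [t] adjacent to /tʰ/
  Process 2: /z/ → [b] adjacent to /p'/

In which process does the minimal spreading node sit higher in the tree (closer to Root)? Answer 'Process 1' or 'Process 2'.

Process 2

Process 1 alters [coronal], [anterior], [distributed], [strident], [dorsal], [high], [back]; the lowest common ancestor is Place (depth 2 from Root).
Process 2: the features that change are [continuant], [labial], [round], [coronal], [anterior], [distributed], [strident]; the minimal node is Supralaryngeal (depth 1).
Supralaryngeal (depth 1) sits above Place (depth 2), making Process 2 the one with the higher spreading node.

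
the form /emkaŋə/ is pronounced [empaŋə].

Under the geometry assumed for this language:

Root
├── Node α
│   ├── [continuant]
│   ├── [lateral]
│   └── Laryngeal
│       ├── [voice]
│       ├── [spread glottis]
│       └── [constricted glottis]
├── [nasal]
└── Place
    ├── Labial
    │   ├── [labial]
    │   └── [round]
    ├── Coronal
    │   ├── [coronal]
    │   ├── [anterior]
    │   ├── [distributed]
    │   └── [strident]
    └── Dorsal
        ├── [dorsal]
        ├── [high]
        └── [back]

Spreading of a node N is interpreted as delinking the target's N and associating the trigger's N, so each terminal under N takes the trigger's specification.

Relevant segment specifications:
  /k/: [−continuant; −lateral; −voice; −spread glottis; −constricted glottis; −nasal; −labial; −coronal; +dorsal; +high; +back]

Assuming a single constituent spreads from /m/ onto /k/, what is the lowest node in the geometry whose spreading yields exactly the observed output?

Comparing /k/ with its surface form [p], the features that change are [labial], [round], [dorsal], [high], [back].
These terminals are all dominated by Place, and no proper subconstituent of Place covers them all; Place is their lowest common ancestor.
Spreading Place from /m/ overwrites each of those terminals with /m/'s values, yielding exactly [p].
[nasal], [voice] — on which /m/ differs from /k/ — are unchanged, so Root cannot have spread; the constituent is no larger than Place.

Place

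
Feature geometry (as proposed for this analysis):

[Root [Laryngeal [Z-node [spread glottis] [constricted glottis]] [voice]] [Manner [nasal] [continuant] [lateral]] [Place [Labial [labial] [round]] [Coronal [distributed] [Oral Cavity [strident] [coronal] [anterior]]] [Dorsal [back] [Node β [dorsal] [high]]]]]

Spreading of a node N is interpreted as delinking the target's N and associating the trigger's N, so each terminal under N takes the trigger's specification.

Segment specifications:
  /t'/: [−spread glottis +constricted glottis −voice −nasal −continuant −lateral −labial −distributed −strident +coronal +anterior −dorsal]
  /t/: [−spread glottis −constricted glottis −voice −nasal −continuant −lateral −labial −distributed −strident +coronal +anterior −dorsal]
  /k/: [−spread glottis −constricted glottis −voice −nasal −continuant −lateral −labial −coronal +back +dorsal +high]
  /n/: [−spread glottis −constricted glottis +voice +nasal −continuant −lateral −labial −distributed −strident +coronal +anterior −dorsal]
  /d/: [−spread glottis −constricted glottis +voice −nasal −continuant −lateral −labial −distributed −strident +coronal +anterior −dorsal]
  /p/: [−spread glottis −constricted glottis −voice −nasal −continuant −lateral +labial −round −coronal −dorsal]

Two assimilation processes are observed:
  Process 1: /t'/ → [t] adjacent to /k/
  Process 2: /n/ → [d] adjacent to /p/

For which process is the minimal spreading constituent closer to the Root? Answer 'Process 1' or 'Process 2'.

Process 2

In Process 1, [constricted glottis] changes, so the minimal spreading node is [constricted glottis] at depth 3.
Process 2 alters [nasal]; the lowest dominating node is [nasal] (depth 2 from Root).
[nasal] (depth 2) sits above [constricted glottis] (depth 3), making Process 2 the one with the higher spreading node.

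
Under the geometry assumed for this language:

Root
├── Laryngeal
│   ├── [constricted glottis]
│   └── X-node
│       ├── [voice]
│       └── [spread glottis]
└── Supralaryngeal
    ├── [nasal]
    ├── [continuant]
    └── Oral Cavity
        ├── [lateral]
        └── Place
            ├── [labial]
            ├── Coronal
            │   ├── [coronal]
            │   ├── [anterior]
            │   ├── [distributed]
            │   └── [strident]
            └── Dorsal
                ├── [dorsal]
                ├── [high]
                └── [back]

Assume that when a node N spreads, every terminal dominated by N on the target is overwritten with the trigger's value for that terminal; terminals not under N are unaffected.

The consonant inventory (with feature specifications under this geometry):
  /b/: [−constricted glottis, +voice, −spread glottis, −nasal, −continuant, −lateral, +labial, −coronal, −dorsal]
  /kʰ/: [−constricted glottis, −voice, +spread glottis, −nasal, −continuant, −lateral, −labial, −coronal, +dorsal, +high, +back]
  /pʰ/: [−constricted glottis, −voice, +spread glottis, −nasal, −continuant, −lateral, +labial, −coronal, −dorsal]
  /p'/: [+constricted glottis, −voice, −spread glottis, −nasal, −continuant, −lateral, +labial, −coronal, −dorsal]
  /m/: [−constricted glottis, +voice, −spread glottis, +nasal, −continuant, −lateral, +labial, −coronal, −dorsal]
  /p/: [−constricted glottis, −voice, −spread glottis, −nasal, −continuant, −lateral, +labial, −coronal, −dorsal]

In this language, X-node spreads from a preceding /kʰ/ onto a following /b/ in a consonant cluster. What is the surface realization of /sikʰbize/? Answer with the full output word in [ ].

[sikʰpʰize]

X-node immediately or transitively dominates [voice], [spread glottis].
After delinking /b/'s X-node and linking /kʰ/'s, the affected terminals become [−voice], [+spread glottis]; [constricted glottis], [nasal], [continuant], … (outside X-node) are retained from /b/.
Among the inventory, only /pʰ/ has exactly this specification, giving the surface form [sikʰpʰize].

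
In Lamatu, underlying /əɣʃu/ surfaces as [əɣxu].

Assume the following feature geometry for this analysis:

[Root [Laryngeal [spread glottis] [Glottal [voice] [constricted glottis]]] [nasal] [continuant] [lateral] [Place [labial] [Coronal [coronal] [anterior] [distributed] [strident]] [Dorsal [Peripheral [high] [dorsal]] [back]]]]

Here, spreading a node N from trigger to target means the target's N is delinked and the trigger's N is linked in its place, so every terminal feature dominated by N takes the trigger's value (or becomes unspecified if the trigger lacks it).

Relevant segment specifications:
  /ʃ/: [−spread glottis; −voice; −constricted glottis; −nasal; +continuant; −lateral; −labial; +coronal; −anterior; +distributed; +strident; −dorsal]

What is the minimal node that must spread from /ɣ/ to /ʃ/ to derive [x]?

The alternation /ʃ/ → [x] changes [coronal], [anterior], [distributed], [strident], [dorsal], [high], [back] and nothing else.
In this geometry the lowest node dominating all of them is Place: every daughter of Place dominates only a proper subset, so no lower node suffices.
Spreading Place from /ɣ/ overwrites each of those terminals with /ɣ/'s values, yielding exactly [x].
Since [voice] is preserved even though /ɣ/ disagrees there, no node above Place spread.

Place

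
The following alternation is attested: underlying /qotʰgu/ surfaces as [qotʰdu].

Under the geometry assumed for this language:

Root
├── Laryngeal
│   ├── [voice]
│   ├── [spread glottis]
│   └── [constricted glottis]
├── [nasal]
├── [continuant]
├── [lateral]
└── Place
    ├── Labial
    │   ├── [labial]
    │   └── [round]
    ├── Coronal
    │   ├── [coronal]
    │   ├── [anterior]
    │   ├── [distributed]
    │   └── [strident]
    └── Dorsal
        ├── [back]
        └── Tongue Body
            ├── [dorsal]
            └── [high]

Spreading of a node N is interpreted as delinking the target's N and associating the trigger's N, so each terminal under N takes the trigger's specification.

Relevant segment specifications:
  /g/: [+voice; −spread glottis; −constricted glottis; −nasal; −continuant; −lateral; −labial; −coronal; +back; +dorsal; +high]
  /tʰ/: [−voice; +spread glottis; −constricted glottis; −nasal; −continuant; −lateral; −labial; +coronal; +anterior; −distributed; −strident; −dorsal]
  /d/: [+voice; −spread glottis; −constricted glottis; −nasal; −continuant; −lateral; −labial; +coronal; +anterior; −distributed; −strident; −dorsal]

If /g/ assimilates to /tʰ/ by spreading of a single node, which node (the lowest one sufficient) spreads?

/g/ and [d] differ in [coronal], [anterior], [distributed], [strident], [dorsal], [high], [back]; every other specified feature is identical.
The smallest constituent containing every changed terminal is Place — each of its daughters lacks at least one of the affected features.
Spreading Place from /tʰ/ overwrites each of those terminals with /tʰ/'s values, yielding exactly [d].
Had Root spread, [voice], [spread glottis] would have taken /tʰ/'s values; they stay as in /g/, confirming the spreading constituent is exactly Place.

Place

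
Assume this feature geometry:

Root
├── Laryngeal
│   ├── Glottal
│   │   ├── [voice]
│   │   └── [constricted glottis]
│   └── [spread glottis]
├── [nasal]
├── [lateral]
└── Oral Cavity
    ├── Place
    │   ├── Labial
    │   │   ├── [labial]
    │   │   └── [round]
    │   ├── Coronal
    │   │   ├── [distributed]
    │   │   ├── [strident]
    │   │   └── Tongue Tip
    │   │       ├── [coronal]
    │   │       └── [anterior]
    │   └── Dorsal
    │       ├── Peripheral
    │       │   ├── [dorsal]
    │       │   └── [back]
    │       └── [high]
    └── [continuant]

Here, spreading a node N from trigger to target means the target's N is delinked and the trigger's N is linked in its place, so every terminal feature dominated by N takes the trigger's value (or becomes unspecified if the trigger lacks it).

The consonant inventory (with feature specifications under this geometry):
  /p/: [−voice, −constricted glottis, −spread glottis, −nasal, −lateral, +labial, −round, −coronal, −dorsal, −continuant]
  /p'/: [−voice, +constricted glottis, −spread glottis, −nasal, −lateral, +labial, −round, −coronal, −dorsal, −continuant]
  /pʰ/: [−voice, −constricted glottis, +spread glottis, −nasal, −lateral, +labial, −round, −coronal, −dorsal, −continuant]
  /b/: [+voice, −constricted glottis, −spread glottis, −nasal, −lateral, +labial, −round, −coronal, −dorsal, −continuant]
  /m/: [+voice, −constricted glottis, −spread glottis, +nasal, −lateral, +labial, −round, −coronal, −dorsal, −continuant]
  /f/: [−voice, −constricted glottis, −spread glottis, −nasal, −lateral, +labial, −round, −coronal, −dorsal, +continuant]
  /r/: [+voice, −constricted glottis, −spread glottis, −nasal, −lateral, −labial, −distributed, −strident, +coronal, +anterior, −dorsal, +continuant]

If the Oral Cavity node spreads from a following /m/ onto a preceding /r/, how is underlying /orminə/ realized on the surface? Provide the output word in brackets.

Terminals under Oral Cavity in this geometry: [labial], [round], [distributed], [strident], [coronal], [anterior], [dorsal], [back], [high], [continuant].
The target acquires /m/'s values for everything under Oral Cavity — [+labial], [−round], [−coronal], [−dorsal], [−continuant] — while keeping its own [voice], [constricted glottis], [spread glottis], ….
This feature bundle is that of [b], so /orminə/ surfaces as [obminə].

[obminə]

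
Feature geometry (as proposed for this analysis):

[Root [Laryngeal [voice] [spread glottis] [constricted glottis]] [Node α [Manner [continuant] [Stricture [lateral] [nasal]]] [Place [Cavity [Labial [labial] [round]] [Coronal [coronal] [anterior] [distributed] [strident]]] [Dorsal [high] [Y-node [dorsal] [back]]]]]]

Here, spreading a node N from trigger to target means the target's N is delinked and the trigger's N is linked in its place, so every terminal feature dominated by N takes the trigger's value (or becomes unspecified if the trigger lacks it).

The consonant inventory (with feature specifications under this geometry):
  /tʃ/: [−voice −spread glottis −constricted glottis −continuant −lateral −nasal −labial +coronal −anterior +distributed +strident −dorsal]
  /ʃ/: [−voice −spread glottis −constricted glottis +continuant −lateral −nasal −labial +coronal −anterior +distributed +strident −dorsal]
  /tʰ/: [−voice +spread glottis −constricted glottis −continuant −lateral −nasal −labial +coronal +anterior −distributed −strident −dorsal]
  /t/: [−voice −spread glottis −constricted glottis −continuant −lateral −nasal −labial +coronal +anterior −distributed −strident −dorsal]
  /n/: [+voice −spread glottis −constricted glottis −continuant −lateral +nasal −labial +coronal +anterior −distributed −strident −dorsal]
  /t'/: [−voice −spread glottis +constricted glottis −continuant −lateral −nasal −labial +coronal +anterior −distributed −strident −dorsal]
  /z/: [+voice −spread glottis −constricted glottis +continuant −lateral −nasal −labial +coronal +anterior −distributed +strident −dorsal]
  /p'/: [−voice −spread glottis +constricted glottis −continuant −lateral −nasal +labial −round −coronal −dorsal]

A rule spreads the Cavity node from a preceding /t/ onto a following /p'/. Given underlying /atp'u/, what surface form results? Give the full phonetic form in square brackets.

The Cavity node dominates the terminals [labial], [round], [coronal], [anterior], [distributed], [strident].
The target acquires /t/'s values for everything under Cavity — [−labial], [+coronal], [+anterior], [−distributed], [−strident] — while keeping its own [voice], [spread glottis], [constricted glottis], ….
The resulting bundle matches /t'/ in the inventory; substituting it for /p'/ gives [att'u].

[att'u]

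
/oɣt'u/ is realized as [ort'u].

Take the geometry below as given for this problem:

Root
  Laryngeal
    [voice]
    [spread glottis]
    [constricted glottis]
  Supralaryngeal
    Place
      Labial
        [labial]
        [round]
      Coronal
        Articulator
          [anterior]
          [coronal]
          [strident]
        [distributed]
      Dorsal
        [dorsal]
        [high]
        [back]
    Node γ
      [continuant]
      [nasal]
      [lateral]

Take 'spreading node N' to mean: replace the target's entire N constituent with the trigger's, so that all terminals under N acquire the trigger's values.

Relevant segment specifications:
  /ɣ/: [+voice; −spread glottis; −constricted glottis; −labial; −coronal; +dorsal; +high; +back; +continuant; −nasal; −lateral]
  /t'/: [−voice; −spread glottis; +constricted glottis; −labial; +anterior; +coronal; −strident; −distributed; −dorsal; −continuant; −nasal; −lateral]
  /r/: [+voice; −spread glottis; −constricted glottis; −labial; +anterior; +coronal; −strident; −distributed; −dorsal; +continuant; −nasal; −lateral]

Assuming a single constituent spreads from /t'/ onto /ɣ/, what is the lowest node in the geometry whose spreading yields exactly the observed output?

/ɣ/ and [r] differ in [coronal], [anterior], [distributed], [strident], [dorsal], [high], [back]; every other specified feature is identical.
The smallest constituent containing every changed terminal is Place — each of its daughters lacks at least one of the affected features.
If Place spreads, every terminal under it takes /t'/'s value, producing [r] as observed.
Had Supralaryngeal or a higher node spread, [continuant] would have taken /t'/'s value; it stays as in /ɣ/, confirming the spreading constituent is exactly Place.

Place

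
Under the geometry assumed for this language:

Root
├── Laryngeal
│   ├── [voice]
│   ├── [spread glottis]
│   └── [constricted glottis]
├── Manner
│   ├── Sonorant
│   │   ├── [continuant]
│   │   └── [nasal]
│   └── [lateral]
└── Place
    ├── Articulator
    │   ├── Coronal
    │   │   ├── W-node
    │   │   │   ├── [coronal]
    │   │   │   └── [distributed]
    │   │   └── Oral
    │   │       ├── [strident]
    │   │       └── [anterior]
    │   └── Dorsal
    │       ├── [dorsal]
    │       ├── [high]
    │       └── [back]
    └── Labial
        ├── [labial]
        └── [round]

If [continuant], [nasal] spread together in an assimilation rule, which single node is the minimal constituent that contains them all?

Sonorant

[continuant]: Root > Manner > Sonorant > [continuant].
[nasal]: Root > Manner > Sonorant > [nasal].
Sonorant is the lowest common ancestor — every listed feature sits under it, and no single subconstituent of Sonorant covers them all.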